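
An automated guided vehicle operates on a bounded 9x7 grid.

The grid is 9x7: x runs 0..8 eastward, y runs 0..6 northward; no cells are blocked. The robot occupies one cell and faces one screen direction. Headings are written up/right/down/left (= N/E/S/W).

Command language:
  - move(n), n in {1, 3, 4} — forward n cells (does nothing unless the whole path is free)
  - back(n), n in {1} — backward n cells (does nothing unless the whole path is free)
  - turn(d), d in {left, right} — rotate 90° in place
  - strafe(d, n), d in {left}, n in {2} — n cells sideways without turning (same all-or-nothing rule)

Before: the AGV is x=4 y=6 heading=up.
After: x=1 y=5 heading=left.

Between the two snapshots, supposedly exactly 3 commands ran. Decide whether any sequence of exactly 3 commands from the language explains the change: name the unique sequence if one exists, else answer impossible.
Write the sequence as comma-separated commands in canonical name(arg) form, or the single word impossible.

key: order matters: swapping back(1) and move(3) lands elsewhere
from: x=4 y=6 heading=up
t=1 back(1) ⇒ x=4 y=5 heading=up
t=2 turn(left) ⇒ x=4 y=5 heading=left
t=3 move(3) ⇒ x=1 y=5 heading=left
uniquely the one of 343 3-step routes that fits.

back(1), turn(left), move(3)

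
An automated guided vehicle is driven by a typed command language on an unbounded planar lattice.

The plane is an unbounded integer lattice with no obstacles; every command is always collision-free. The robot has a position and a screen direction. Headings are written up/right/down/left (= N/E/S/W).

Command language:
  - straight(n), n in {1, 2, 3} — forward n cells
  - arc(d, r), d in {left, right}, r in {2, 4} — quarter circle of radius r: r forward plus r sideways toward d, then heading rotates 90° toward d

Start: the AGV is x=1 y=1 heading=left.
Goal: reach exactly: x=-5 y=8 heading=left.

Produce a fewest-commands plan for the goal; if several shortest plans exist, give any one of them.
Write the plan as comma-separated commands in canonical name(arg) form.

arc(right, 2), straight(1), arc(left, 4)

start: x=1 y=1 heading=left
step 1 (arc(right, 2)): x=-1 y=3 heading=up
step 2 (straight(1)): x=-1 y=4 heading=up
step 3 (arc(left, 4)): x=-5 y=8 heading=left
shorter routes all fall short; 3 is best.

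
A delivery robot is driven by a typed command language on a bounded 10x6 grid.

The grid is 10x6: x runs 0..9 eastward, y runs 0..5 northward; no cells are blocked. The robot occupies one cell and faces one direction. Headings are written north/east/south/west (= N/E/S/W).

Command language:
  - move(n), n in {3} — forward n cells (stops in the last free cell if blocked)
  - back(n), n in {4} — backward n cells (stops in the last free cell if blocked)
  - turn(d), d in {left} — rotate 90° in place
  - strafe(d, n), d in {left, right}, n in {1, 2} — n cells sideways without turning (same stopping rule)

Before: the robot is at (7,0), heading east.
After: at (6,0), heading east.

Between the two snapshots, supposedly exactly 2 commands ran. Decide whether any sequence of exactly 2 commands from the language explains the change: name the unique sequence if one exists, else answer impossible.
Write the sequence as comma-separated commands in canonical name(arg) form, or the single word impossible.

back(4), move(3)

key: running move(3) before back(4) would end elsewhere — order is forced
initial: at (7,0), heading east
1. back(4) → at (3,0), heading east
2. move(3) → at (6,0), heading east
uniquely the one of 49 2-step routes that fits.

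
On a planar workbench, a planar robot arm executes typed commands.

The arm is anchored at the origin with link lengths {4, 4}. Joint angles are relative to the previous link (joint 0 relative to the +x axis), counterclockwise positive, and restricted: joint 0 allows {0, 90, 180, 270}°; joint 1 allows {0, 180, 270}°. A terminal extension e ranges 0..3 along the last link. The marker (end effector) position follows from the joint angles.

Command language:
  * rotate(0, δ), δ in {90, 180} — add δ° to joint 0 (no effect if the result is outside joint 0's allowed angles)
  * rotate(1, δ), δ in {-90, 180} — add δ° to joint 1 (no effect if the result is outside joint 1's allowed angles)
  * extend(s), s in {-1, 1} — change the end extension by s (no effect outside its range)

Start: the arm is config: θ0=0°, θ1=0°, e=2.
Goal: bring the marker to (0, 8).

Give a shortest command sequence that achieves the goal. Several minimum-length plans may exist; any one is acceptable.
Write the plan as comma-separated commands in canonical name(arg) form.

initial: config: θ0=0°, θ1=0°, e=2
1. extend(-1) → config: θ0=0°, θ1=0°, e=1
2. extend(-1) → config: θ0=0°, θ1=0°, e=0
3. rotate(0, 90) → config: θ0=90°, θ1=0°, e=0
shorter routes all fall short; 3 is best.

extend(-1), extend(-1), rotate(0, 90)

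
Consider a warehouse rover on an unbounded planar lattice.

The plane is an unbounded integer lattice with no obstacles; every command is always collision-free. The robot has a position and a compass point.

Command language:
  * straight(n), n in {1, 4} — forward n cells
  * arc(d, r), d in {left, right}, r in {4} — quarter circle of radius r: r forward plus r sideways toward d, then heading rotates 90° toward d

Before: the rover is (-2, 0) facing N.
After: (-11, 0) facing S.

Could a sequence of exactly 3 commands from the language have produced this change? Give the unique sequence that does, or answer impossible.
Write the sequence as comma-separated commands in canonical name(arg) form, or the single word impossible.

arc(left, 4), straight(1), arc(left, 4)

key: cell and facing (now S) both changed — the 3 commands mix motion and turning
start: (-2, 0) facing N
t=1 arc(left, 4) ⇒ (-6, 4) facing W
t=2 straight(1) ⇒ (-7, 4) facing W
t=3 arc(left, 4) ⇒ (-11, 0) facing S
no rival 3-sequence matches.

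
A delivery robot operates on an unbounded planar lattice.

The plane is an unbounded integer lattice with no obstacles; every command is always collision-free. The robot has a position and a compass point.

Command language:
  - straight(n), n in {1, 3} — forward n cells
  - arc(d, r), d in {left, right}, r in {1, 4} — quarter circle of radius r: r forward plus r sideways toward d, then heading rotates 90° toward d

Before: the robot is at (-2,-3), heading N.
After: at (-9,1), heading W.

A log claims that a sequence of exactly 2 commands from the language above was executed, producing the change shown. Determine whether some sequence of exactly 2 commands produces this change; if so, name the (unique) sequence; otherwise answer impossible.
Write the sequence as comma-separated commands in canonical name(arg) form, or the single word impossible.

arc(left, 4), straight(3)

key: running straight(3) before arc(left, 4) would end elsewhere — order is forced
from: at (-2,-3), heading N
[1] after arc(left, 4): at (-6,1), heading W
[2] after straight(3): at (-9,1), heading W
uniquely the one of 36 2-step routes that fits.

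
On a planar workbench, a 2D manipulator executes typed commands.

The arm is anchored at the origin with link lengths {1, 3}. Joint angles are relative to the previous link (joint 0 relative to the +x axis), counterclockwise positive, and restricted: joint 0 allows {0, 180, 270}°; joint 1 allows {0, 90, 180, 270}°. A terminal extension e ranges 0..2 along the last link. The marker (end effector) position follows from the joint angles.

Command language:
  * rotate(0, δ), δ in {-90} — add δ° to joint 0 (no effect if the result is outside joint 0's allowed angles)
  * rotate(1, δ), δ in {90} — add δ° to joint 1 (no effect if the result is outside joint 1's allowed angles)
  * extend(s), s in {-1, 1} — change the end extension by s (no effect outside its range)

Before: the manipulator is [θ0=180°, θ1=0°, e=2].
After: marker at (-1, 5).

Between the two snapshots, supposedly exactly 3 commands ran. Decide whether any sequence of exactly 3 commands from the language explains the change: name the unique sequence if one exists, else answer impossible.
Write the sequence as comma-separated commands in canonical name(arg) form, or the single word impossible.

rotate(1, 90), rotate(1, 90), rotate(1, 90)

begin: [θ0=180°, θ1=0°, e=2]
t=1 rotate(1, 90) ⇒ [θ0=180°, θ1=90°, e=2]
t=2 rotate(1, 90) ⇒ [θ0=180°, θ1=180°, e=2]
t=3 rotate(1, 90) ⇒ [θ0=180°, θ1=270°, e=2]
all 64 alternatives checked — unique.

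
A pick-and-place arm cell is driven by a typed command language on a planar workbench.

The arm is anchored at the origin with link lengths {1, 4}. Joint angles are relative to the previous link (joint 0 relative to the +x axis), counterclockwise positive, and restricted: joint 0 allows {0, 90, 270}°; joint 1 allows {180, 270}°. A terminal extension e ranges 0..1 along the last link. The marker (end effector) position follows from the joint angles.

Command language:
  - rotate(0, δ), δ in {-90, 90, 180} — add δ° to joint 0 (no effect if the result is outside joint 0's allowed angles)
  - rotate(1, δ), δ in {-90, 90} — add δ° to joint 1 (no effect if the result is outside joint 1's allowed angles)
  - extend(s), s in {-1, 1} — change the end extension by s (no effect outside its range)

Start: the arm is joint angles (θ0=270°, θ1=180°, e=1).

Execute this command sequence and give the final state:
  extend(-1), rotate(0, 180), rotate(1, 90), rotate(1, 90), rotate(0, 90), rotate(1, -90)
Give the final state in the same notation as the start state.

joint angles (θ0=90°, θ1=180°, e=0)

begin: joint angles (θ0=270°, θ1=180°, e=1)
1. extend(-1) → joint angles (θ0=270°, θ1=180°, e=0)
2. rotate(0, 180) → joint angles (θ0=90°, θ1=180°, e=0)
3. rotate(1, 90) → joint angles (θ0=90°, θ1=270°, e=0)
4. rotate(1, 90) → joint angles (θ0=90°, θ1=270°, e=0)
5. rotate(0, 90) → joint angles (θ0=90°, θ1=270°, e=0)
6. rotate(1, -90) → joint angles (θ0=90°, θ1=180°, e=0)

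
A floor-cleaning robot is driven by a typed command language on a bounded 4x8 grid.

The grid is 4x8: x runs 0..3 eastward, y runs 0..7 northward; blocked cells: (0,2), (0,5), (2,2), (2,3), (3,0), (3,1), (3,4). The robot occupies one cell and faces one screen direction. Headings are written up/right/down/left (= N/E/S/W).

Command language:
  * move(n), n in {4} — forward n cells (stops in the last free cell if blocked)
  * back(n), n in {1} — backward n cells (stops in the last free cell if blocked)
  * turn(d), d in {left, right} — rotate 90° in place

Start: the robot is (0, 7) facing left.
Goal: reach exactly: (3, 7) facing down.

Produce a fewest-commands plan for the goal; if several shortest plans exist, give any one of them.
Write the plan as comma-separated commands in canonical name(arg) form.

turn(left), turn(left), move(4), turn(right)

t0: (0, 7) facing left
t=1 turn(left) ⇒ (0, 7) facing down
t=2 turn(left) ⇒ (0, 7) facing right
t=3 move(4) ⇒ (3, 7) facing right
t=4 turn(right) ⇒ (3, 7) facing down
nothing shorter than 4 reaches the goal.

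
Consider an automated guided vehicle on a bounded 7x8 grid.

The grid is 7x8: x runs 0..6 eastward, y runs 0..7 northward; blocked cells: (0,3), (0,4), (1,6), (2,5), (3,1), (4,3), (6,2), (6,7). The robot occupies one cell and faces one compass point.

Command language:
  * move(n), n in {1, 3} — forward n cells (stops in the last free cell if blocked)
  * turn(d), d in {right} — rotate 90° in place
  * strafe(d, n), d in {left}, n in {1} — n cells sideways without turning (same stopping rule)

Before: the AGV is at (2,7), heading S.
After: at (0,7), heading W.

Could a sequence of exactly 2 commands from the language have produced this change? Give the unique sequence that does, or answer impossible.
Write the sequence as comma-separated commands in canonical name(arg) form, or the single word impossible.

key: running move(3) before turn(right) would end elsewhere — order is forced
t0: at (2,7), heading S
1. turn(right) → at (2,7), heading W
2. move(3) → at (0,7), heading W
no rival 2-sequence matches.

turn(right), move(3)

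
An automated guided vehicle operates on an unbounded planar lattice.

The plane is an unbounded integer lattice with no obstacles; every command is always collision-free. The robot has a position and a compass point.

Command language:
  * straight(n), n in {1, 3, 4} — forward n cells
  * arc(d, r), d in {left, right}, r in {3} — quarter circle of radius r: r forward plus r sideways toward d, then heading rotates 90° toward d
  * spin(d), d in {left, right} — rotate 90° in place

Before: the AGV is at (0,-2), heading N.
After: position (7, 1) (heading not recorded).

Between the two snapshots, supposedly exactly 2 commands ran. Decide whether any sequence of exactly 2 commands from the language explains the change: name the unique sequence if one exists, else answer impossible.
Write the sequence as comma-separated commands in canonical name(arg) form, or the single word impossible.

arc(right, 3), straight(4)

key: order matters: swapping arc(right, 3) and straight(4) lands elsewhere
t0: at (0,-2), heading N
[1] after arc(right, 3): at (3,1), heading E
[2] after straight(4): at (7,1), heading E
uniquely the one of 49 2-step routes that fits.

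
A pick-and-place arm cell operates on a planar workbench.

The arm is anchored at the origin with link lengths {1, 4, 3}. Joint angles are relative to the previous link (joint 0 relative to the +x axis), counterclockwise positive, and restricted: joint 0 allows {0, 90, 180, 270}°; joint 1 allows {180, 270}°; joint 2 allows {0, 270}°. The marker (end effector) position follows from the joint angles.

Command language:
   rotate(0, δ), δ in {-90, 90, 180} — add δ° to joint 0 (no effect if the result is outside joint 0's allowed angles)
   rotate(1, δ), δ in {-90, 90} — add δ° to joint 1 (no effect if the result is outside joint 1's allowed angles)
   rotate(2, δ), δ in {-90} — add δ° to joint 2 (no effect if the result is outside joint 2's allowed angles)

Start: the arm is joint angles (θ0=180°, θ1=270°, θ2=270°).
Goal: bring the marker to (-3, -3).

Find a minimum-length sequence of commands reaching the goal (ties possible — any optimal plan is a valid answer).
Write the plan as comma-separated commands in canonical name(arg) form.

t0: joint angles (θ0=180°, θ1=270°, θ2=270°)
[1] after rotate(1, -90): joint angles (θ0=180°, θ1=180°, θ2=270°)
[2] after rotate(0, -90): joint angles (θ0=90°, θ1=180°, θ2=270°)
minimal: 2 command(s), checked below 2.

rotate(1, -90), rotate(0, -90)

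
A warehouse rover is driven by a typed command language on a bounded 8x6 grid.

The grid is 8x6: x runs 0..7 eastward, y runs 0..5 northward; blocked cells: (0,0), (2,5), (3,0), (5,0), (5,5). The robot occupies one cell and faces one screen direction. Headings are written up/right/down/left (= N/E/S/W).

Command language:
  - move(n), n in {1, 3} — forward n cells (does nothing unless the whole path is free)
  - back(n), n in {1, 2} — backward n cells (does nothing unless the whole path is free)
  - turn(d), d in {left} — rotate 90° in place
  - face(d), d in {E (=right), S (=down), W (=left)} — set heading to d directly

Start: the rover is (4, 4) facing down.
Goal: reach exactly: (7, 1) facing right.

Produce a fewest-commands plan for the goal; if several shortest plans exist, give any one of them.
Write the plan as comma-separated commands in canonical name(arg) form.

move(3), turn(left), move(3)

from: (4, 4) facing down
t=1 move(3) ⇒ (4, 1) facing down
t=2 turn(left) ⇒ (4, 1) facing right
t=3 move(3) ⇒ (7, 1) facing right
nothing shorter than 3 reaches the goal.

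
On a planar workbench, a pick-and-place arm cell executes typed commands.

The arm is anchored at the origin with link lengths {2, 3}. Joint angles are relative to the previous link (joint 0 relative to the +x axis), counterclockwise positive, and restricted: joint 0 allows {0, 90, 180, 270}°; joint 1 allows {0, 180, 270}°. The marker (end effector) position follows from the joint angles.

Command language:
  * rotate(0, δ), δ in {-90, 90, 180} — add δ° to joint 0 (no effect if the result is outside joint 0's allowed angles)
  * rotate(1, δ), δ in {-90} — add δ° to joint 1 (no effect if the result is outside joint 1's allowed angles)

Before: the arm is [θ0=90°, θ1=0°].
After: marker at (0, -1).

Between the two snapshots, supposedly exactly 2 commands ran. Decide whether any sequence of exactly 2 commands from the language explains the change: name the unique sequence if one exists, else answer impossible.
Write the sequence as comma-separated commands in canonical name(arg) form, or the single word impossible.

initial: [θ0=90°, θ1=0°]
t=1 rotate(1, -90) ⇒ [θ0=90°, θ1=270°]
t=2 rotate(1, -90) ⇒ [θ0=90°, θ1=180°]
uniquely the one of 16 2-step routes that fits.

rotate(1, -90), rotate(1, -90)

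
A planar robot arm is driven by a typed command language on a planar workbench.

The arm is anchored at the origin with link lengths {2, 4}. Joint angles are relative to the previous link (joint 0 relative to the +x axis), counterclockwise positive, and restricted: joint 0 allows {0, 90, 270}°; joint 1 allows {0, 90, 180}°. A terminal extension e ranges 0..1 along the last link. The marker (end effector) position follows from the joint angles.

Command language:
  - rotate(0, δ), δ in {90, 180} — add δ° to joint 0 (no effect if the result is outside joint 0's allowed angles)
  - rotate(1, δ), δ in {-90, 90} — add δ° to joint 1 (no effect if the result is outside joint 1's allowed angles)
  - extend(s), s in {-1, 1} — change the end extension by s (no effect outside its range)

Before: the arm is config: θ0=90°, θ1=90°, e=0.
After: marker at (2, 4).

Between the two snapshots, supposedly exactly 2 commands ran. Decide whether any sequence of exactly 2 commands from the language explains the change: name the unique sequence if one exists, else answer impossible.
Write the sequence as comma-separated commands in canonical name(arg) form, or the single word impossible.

key: order matters: swapping rotate(0, 180) and rotate(0, 90) lands elsewhere
initial: config: θ0=90°, θ1=90°, e=0
step 1 (rotate(0, 180)): config: θ0=270°, θ1=90°, e=0
step 2 (rotate(0, 90)): config: θ0=0°, θ1=90°, e=0
no rival 2-sequence matches.

rotate(0, 180), rotate(0, 90)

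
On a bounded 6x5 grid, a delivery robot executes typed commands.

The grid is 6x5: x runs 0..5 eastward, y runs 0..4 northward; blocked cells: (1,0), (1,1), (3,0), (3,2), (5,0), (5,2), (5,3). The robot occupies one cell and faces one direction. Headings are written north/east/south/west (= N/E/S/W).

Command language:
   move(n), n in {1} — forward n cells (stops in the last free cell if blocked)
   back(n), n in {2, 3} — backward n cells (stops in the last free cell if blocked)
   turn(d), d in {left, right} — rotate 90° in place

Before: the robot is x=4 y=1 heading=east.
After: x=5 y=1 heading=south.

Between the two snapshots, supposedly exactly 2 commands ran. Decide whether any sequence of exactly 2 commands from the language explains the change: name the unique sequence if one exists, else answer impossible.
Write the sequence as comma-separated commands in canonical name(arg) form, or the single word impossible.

move(1), turn(right)

key: order matters: swapping move(1) and turn(right) lands elsewhere
start: x=4 y=1 heading=east
step 1 (move(1)): x=5 y=1 heading=east
step 2 (turn(right)): x=5 y=1 heading=south
no other 2-command option fits: unique.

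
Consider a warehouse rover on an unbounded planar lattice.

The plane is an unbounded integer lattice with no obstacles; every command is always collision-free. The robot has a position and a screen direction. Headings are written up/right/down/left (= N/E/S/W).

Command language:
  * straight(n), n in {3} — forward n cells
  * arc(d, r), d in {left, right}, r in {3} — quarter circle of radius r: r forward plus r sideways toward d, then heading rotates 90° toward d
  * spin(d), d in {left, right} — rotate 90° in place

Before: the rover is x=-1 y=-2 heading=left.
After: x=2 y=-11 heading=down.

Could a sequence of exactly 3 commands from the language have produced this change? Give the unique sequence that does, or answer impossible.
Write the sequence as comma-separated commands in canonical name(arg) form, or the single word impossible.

arc(left, 3), arc(left, 3), arc(right, 3)

key: position moved to (2,-11) AND the heading swung to S — translation plus rotation needed
initial: x=-1 y=-2 heading=left
[1] after arc(left, 3): x=-4 y=-5 heading=down
[2] after arc(left, 3): x=-1 y=-8 heading=right
[3] after arc(right, 3): x=2 y=-11 heading=down
no other 3-command option fits: unique.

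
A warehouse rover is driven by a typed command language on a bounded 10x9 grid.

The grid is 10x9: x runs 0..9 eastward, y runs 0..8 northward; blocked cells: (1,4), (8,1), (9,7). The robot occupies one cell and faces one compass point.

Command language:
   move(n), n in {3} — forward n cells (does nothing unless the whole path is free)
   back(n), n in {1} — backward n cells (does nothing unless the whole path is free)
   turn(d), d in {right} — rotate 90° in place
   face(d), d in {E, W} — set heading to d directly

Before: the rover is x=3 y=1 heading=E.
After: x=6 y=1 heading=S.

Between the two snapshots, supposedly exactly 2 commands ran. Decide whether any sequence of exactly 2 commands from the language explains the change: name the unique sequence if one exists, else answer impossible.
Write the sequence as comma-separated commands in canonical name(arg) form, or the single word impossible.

move(3), turn(right)

key: position moved to (6,1) AND the heading swung to S — translation plus rotation needed
from: x=3 y=1 heading=E
t=1 move(3) ⇒ x=6 y=1 heading=E
t=2 turn(right) ⇒ x=6 y=1 heading=S
no rival 2-sequence matches.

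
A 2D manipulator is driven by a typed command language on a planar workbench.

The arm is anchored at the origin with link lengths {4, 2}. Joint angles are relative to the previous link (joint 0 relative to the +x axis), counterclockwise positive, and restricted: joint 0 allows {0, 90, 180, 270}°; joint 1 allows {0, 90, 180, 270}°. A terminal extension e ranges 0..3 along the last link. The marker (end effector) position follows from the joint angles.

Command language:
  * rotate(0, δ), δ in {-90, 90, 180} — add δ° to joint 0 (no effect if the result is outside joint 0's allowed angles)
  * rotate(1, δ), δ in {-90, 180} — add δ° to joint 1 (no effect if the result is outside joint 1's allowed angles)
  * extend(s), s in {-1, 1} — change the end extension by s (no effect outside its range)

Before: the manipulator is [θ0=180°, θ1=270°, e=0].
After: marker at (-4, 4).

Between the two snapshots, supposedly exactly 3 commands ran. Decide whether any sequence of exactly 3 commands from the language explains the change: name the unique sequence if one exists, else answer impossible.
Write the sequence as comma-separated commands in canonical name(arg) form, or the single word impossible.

key: running extend(1) before extend(-1) would end elsewhere — order is forced
begin: [θ0=180°, θ1=270°, e=0]
[1] after extend(-1): [θ0=180°, θ1=270°, e=0]
[2] after extend(1): [θ0=180°, θ1=270°, e=1]
[3] after extend(1): [θ0=180°, θ1=270°, e=2]
no other 3-command option fits: unique.

extend(-1), extend(1), extend(1)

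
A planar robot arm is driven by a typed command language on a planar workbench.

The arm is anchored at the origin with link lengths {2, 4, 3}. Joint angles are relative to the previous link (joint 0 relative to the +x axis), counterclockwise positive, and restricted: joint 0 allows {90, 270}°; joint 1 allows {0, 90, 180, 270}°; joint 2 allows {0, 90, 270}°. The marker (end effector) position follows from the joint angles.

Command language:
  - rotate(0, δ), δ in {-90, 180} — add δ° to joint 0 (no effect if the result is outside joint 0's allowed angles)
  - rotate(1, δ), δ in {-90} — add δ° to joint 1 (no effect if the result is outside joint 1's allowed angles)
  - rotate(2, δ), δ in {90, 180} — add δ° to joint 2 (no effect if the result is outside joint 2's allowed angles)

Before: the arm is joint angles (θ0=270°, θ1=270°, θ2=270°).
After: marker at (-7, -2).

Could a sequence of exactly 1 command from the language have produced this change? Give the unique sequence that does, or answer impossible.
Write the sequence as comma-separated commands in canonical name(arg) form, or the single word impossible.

rotate(2, 90)

begin: joint angles (θ0=270°, θ1=270°, θ2=270°)
t=1 rotate(2, 90) ⇒ joint angles (θ0=270°, θ1=270°, θ2=0°)
uniquely the one of 5 1-step routes that fits.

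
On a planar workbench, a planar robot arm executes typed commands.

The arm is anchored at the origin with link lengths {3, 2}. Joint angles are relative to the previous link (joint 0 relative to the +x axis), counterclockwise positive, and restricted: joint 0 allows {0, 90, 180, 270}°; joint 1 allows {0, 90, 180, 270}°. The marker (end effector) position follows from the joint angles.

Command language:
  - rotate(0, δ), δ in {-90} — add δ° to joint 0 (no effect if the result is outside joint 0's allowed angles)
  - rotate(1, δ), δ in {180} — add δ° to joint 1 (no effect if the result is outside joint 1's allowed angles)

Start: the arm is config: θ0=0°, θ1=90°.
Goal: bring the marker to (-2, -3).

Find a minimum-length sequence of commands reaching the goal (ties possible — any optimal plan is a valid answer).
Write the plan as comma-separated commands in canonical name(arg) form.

initial: config: θ0=0°, θ1=90°
t=1 rotate(1, 180) ⇒ config: θ0=0°, θ1=270°
t=2 rotate(0, -90) ⇒ config: θ0=270°, θ1=270°
shorter routes all fall short; 2 is best.

rotate(1, 180), rotate(0, -90)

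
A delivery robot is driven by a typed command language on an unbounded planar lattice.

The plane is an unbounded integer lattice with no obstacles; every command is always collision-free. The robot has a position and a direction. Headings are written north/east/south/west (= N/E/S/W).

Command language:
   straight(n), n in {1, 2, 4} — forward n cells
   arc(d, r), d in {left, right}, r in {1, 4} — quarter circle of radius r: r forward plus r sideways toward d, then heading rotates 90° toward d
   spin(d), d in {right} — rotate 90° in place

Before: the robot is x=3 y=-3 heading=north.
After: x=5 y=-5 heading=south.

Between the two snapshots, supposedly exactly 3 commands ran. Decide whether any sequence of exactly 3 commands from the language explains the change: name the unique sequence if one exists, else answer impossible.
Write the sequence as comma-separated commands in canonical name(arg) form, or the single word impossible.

arc(right, 1), arc(right, 1), straight(2)

key: position moved to (5,-5) AND the heading swung to S — translation plus rotation needed
begin: x=3 y=-3 heading=north
[1] after arc(right, 1): x=4 y=-2 heading=east
[2] after arc(right, 1): x=5 y=-3 heading=south
[3] after straight(2): x=5 y=-5 heading=south
uniquely the one of 512 3-step routes that fits.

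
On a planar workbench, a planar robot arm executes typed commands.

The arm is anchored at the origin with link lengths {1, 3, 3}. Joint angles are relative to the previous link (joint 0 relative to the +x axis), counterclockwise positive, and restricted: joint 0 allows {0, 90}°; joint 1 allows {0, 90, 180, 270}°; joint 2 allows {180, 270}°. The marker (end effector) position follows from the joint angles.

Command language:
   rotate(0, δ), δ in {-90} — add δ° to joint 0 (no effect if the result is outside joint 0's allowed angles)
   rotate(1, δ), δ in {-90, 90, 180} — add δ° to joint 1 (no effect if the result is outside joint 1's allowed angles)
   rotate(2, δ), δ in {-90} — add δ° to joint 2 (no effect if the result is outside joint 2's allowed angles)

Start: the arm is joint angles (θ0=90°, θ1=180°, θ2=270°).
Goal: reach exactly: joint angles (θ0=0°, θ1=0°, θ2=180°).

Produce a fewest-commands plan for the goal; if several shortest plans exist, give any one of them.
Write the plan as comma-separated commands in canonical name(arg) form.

from: joint angles (θ0=90°, θ1=180°, θ2=270°)
t=1 rotate(0, -90) ⇒ joint angles (θ0=0°, θ1=180°, θ2=270°)
t=2 rotate(1, 180) ⇒ joint angles (θ0=0°, θ1=0°, θ2=270°)
t=3 rotate(2, -90) ⇒ joint angles (θ0=0°, θ1=0°, θ2=180°)
no 2-step plan works, so 3 is optimal.

rotate(0, -90), rotate(1, 180), rotate(2, -90)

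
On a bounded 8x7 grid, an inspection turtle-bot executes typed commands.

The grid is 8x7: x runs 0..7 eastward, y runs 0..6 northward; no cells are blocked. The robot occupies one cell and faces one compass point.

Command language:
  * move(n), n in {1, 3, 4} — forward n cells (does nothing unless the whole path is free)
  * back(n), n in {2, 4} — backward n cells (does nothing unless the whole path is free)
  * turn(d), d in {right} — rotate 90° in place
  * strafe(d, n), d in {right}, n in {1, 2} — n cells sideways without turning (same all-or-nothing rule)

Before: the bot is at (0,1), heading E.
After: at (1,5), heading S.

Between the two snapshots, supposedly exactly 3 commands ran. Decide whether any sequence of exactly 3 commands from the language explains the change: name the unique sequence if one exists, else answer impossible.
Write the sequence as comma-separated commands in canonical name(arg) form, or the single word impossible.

key: position moved to (1,5) AND the heading swung to S — translation plus rotation needed
from: at (0,1), heading E
[1] after move(1): at (1,1), heading E
[2] after turn(right): at (1,1), heading S
[3] after back(4): at (1,5), heading S
no rival 3-sequence matches.

move(1), turn(right), back(4)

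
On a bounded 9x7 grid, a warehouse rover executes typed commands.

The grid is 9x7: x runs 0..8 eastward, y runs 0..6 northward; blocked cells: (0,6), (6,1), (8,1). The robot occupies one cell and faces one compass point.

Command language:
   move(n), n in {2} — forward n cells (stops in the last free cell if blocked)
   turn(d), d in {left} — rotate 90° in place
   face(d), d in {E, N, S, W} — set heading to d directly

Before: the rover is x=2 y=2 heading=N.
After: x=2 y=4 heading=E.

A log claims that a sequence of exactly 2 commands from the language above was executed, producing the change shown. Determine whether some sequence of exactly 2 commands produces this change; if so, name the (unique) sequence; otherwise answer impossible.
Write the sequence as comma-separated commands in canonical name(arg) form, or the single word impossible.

move(2), face(E)

key: cell and facing (now E) both changed — the 2 commands mix motion and turning
initial: x=2 y=2 heading=N
[1] after move(2): x=2 y=4 heading=N
[2] after face(E): x=2 y=4 heading=E
all 36 alternatives checked — unique.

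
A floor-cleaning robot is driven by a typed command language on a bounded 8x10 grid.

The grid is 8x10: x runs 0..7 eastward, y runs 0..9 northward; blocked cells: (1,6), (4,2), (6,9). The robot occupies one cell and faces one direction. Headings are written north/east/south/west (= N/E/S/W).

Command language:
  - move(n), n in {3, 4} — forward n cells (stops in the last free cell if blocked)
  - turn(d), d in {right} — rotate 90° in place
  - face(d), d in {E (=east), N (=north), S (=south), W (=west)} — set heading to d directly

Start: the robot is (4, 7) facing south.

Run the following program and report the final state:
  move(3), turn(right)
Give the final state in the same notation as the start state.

(4, 4) facing west

start: (4, 7) facing south
1. move(3) → (4, 4) facing south
2. turn(right) → (4, 4) facing west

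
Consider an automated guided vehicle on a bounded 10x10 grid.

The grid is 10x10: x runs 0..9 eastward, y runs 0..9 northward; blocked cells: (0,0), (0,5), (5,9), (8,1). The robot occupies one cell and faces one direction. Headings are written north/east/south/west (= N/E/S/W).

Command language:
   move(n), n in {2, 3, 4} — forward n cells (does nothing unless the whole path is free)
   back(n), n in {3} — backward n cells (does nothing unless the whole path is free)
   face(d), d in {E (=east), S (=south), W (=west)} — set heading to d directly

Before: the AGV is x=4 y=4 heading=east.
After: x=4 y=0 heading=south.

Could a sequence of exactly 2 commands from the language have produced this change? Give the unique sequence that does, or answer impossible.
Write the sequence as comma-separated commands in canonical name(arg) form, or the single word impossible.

key: position moved to (4,0) AND the heading swung to S — translation plus rotation needed
start: x=4 y=4 heading=east
1. face(S) → x=4 y=4 heading=south
2. move(4) → x=4 y=0 heading=south
uniquely the one of 49 2-step routes that fits.

face(S), move(4)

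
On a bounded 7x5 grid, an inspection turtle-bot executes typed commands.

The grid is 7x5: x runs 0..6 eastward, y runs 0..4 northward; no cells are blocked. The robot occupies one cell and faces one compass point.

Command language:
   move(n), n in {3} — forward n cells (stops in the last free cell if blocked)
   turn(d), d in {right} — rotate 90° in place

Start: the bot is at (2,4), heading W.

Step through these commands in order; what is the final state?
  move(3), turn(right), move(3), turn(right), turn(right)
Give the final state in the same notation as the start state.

at (0,4), heading S

start: at (2,4), heading W
t=1 move(3) ⇒ at (0,4), heading W
t=2 turn(right) ⇒ at (0,4), heading N
t=3 move(3) ⇒ at (0,4), heading N
t=4 turn(right) ⇒ at (0,4), heading E
t=5 turn(right) ⇒ at (0,4), heading S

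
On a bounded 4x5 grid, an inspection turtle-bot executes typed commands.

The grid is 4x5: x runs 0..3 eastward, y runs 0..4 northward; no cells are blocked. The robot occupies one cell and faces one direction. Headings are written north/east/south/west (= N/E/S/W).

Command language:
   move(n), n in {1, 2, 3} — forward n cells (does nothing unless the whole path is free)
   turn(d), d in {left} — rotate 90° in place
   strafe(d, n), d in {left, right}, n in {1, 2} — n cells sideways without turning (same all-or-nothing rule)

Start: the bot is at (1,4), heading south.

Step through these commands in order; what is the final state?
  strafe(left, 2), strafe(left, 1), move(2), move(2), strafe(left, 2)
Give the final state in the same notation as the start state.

at (3,0), heading south

from: at (1,4), heading south
t=1 strafe(left, 2) ⇒ at (3,4), heading south
t=2 strafe(left, 1) ⇒ at (3,4), heading south
t=3 move(2) ⇒ at (3,2), heading south
t=4 move(2) ⇒ at (3,0), heading south
t=5 strafe(left, 2) ⇒ at (3,0), heading south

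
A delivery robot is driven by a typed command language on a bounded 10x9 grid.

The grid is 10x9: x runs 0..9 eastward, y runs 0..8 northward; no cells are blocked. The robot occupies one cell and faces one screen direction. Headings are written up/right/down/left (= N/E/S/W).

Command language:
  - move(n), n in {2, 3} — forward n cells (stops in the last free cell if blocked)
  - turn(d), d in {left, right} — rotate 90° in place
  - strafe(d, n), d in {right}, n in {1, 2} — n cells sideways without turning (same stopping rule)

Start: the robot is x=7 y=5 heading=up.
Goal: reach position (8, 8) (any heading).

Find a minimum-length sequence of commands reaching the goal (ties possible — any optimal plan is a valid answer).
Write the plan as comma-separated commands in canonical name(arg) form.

initial: x=7 y=5 heading=up
step 1 (strafe(right, 1)): x=8 y=5 heading=up
step 2 (move(3)): x=8 y=8 heading=up
minimal: 2 command(s), checked below 2.

strafe(right, 1), move(3)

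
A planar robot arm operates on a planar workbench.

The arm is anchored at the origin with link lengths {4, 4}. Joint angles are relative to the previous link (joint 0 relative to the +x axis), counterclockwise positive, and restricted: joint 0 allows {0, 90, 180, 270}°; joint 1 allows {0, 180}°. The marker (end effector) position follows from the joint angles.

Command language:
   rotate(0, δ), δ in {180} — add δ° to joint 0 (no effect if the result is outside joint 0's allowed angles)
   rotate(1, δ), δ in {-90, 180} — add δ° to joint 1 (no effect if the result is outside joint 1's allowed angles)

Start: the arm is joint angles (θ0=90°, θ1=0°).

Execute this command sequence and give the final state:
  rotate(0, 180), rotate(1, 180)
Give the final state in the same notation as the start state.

start: joint angles (θ0=90°, θ1=0°)
[1] after rotate(0, 180): joint angles (θ0=270°, θ1=0°)
[2] after rotate(1, 180): joint angles (θ0=270°, θ1=180°)

joint angles (θ0=270°, θ1=180°)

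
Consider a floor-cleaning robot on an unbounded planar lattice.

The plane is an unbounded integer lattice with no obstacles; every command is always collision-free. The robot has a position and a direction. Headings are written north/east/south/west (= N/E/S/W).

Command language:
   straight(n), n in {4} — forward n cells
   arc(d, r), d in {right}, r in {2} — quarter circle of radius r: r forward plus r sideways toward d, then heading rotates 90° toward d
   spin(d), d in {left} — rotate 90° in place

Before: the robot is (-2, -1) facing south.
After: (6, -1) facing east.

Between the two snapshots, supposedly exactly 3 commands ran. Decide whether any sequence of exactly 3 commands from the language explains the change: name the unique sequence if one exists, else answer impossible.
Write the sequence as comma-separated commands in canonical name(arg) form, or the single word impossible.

key: cell and facing (now E) both changed — the 3 commands mix motion and turning
initial: (-2, -1) facing south
t=1 spin(left) ⇒ (-2, -1) facing east
t=2 straight(4) ⇒ (2, -1) facing east
t=3 straight(4) ⇒ (6, -1) facing east
all 27 alternatives checked — unique.

spin(left), straight(4), straight(4)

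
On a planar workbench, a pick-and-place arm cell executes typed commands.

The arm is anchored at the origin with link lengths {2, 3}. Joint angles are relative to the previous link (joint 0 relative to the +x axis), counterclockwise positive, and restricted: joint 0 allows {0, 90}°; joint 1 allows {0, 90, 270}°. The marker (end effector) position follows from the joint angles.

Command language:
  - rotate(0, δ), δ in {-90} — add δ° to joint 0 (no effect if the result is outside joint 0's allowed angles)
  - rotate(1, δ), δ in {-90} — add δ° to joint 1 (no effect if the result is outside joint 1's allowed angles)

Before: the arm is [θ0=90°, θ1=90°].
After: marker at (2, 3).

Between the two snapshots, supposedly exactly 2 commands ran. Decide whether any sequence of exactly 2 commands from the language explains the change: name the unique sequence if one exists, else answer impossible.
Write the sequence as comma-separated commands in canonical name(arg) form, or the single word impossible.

rotate(0, -90), rotate(0, -90)

t0: [θ0=90°, θ1=90°]
[1] after rotate(0, -90): [θ0=0°, θ1=90°]
[2] after rotate(0, -90): [θ0=0°, θ1=90°]
no rival 2-sequence matches.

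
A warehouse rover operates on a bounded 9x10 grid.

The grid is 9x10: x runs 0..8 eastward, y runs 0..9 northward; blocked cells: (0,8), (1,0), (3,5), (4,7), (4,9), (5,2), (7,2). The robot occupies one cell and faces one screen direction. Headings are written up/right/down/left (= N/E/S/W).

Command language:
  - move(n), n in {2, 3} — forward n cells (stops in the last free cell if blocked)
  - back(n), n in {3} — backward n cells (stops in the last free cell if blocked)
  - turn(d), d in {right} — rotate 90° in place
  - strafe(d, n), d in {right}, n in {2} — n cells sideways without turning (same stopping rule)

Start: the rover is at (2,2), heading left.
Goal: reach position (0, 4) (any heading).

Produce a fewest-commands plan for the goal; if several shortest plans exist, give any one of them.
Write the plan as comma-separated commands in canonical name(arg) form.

move(2), strafe(right, 2)

begin: at (2,2), heading left
1. move(2) → at (0,2), heading left
2. strafe(right, 2) → at (0,4), heading left
minimal: 2 command(s), checked below 2.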